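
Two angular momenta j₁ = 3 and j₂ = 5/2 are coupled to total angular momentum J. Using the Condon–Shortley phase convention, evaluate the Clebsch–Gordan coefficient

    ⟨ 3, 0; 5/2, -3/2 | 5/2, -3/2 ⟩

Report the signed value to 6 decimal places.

−√(7/30) ≈ -0.483046

triangle: 3!·3!·2!/9! = 72/362880
(j±m)!: 3!·3!·1!·4!·1!·4! = 20736
prefactor² = (2J+1)·Δ·N² = 864/35
  k=0: +1/(0!·3!·3!·1!·0!·1!) = 1/36
  k=1: −1/(1!·2!·2!·0!·1!·2!) = -1/8
Σ = -7/72  ⇒  CG² = 864/35·(-7/72)² = 7/30
CG = −√(7/30) = -0.483046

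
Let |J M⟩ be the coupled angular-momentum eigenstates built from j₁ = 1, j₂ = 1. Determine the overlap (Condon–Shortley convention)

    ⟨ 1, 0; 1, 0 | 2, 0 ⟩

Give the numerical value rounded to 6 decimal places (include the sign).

j₁+j₂−J=0  J+j₁−j₂=2  J−j₁+j₂=2  j₁+j₂+J+1=5
(j₁±m₁, j₂±m₂, J±M) = (1,1,1,1,2,2)
P² = 2/3
sum k=0..0:
  [0] +1/1 = 1
S = 1
C² = P²·S² = 2/3 ; C = +0.816497

+√(2/3) = +0.816497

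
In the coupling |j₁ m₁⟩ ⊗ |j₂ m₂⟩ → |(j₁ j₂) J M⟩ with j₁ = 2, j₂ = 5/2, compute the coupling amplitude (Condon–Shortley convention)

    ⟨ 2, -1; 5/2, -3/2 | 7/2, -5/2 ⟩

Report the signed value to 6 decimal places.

j₁+j₂−J=1  J+j₁−j₂=3  J−j₁+j₂=4  j₁+j₂+J+1=9
(j₁±m₁, j₂±m₂, J±M) = (1,3,1,4,1,6)
P² = 2304/7
sum k=0..1:
  [0] +1/36 = 1/36
  [1] −1/48 = -1/48
S = 1/144
C² = P²·S² = 1/63 ; C = +0.125988

+√(1/63) ≈ +0.125988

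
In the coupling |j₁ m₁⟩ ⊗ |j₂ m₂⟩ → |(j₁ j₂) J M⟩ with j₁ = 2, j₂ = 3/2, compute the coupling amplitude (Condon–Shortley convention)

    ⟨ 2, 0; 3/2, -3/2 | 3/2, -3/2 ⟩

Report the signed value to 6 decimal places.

+0.447214  (= +√(1/5))

√[4·2!2!1!/6! · 2!2!0!3!0!3!] = √(16/5)
  +(−1)^0/∏(0,2,2,0,0,1)! = 1/4  (running 1/4)
⟨..|..⟩ = √(16/5)·(1/4) = +0.447214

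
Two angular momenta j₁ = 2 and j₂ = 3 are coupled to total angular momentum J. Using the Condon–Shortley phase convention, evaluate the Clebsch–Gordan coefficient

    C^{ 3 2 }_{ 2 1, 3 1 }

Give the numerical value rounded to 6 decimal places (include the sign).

-0.500000

√[7·2!2!4!/9! · 3!1!4!2!5!1!] = √(64)
  +(−1)^0/∏(0,2,1,4,1,0)! = 1/48  (running 1/48)
  +(−1)^1/∏(1,1,0,3,2,1)! = -1/12  (running -1/16)
⟨..|..⟩ = √(64)·(-1/16) = -0.500000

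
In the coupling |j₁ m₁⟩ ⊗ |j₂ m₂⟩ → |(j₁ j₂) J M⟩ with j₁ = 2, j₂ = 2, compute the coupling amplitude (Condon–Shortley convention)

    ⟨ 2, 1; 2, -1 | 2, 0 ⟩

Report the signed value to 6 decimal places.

+√(1/14) = +0.267261

√[5·2!2!2!/7! · 3!1!1!3!2!2!] = √(8/7)
  +(−1)^0/∏(0,2,1,1,1,1)! = 1/2  (running 1/2)
  +(−1)^1/∏(1,1,0,0,2,2)! = -1/4  (running 1/4)
⟨..|..⟩ = √(8/7)·(1/4) = +0.267261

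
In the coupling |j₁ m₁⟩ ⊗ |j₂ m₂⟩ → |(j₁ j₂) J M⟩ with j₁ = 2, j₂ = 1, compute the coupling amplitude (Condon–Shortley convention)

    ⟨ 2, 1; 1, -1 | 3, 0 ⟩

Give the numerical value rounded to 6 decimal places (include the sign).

+0.447214  (= +√(1/5))

√[7·0!4!2!/7! · 3!1!0!2!3!3!] = √(144/5)
  +(−1)^0/∏(0,0,1,0,3,2)! = 1/12  (running 1/12)
⟨..|..⟩ = √(144/5)·(1/12) = +0.447214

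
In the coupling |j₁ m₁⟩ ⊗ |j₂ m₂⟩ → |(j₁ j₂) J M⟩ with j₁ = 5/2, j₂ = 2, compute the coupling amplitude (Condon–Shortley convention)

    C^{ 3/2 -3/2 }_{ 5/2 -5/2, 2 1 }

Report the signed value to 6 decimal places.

√[4·3!2!1!/7! · 0!5!3!1!0!3!] = √(288/7)
  +(−1)^3/∏(3,0,2,0,0,1)! = -1/12  (running -1/12)
⟨..|..⟩ = √(288/7)·(-1/12) = -0.534522

−√(2/7) ≈ -0.534522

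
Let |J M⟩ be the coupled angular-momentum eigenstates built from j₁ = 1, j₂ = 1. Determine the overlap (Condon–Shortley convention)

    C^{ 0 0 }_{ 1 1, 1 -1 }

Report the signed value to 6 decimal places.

+0.577350

triangle: 2!×0!×0!/3! = 2/6
(j±m)!: 2!×0!×0!×2!×0!×0! = 4
prefactor² = (2J+1)×Δ×N² = 4/3
  k=0: +1/(0!×2!×0!×0!×0!×0!) = 1/2
Σ = 1/2  ⇒  CG² = 4/3×1/2² = 1/3
CG = +√(1/3) = +0.577350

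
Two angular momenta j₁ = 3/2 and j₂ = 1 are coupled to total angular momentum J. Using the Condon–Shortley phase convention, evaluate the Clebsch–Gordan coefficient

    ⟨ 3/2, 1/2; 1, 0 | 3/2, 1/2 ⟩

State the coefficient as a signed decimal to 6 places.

triangle: 1!·2!·1!/5! = 2/120
(j±m)!: 2!·1!·1!·1!·2!·1! = 4
prefactor² = (2J+1)·Δ·N² = 4/15
  k=0: +1/(0!·1!·1!·1!·1!·0!) = 1
  k=1: −1/(1!·0!·0!·0!·2!·1!) = -1/2
Σ = 1/2  ⇒  CG² = 4/15·1/2² = 1/15
CG = +√(1/15) = +0.258199

+√(1/15) ≈ +0.258199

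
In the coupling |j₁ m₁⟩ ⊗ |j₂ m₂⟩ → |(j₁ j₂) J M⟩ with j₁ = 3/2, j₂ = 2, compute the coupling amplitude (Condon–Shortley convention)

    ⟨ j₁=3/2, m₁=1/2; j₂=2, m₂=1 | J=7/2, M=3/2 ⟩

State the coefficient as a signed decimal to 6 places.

triangle: 0!×3!×4!/8! = 144/40320
(j±m)!: 2!×1!×3!×1!×5!×2! = 2880
prefactor² = (2J+1)×Δ×N² = 576/7
  k=0: +1/(0!×0!×1!×3!×2!×1!) = 1/12
Σ = 1/12  ⇒  CG² = 576/7×1/12² = 4/7
CG = +√(4/7) = +0.755929

+√(4/7) ≈ +0.755929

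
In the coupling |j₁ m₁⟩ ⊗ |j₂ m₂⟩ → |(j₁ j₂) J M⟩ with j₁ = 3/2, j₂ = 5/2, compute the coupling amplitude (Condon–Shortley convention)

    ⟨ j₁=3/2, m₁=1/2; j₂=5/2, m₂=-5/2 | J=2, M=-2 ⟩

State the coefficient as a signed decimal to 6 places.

√[5·2!1!3!/7! · 2!1!0!5!0!4!] = √(480/7)
  +(−1)^0/∏(0,2,1,0,0,3)! = 1/12  (running 1/12)
⟨..|..⟩ = √(480/7)·(1/12) = +0.690066

+√(10/21) = +0.690066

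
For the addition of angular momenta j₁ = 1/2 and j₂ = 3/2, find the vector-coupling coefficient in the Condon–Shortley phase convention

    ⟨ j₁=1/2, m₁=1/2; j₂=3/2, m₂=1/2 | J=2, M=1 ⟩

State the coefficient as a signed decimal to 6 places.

triangle: 0!*1!*3!/5! = 6/120
(j±m)!: 1!*0!*2!*1!*3!*1! = 12
prefactor² = (2J+1)*Δ*N² = 3
  k=0: +1/(0!*0!*0!*2!*1!*1!) = 1/2
Σ = 1/2  ⇒  CG² = 3*1/2² = 3/4
CG = +√(3/4) = +0.866025

+0.866025  (= +√(3/4))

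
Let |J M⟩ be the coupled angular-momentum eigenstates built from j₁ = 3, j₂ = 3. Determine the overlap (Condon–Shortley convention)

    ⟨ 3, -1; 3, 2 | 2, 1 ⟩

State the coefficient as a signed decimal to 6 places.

triangle: 4!×2!×2!/9! = 96/362880
(j±m)!: 2!×4!×5!×1!×3!×1! = 34560
prefactor² = (2J+1)×Δ×N² = 320/7
  k=3: −1/(3!×1!×1!×2!×1!×0!) = -1/12
  k=4: +1/(4!×0!×0!×1!×2!×1!) = 1/48
Σ = -1/16  ⇒  CG² = 320/7×(-1/16)² = 5/28
CG = −√(5/28) = -0.422577

−√(5/28) = -0.422577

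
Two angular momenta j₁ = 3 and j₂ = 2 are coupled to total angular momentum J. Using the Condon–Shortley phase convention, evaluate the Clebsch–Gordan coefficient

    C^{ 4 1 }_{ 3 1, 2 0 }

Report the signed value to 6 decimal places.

+0.327327  (= +√(3/28))

√[9·1!5!3!/10! · 4!2!2!2!5!3!] = √(1728/7)
  +(−1)^0/∏(0,1,2,2,3,1)! = 1/24  (running 1/24)
  +(−1)^1/∏(1,0,1,1,4,2)! = -1/48  (running 1/48)
⟨..|..⟩ = √(1728/7)·(1/48) = +0.327327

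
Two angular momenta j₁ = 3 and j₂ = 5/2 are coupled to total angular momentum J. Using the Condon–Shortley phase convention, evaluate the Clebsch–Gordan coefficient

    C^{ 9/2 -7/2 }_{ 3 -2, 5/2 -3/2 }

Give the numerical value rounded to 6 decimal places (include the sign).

√[10·1!5!4!/11! · 1!5!1!4!1!8!] = √(921600/11)
  +(−1)^0/∏(0,1,5,1,0,3)! = 1/720  (running 1/720)
  +(−1)^1/∏(1,0,4,0,1,4)! = -1/576  (running -1/2880)
⟨..|..⟩ = √(921600/11)·(-1/2880) = -0.100504

−√(1/99) = -0.100504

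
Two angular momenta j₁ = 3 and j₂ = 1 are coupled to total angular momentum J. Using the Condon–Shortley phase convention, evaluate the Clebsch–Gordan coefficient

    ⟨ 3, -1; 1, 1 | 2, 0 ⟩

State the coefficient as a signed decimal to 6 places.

+0.534522

j₁+j₂−J=2  J+j₁−j₂=4  J−j₁+j₂=0  j₁+j₂+J+1=7
(j₁±m₁, j₂±m₂, J±M) = (2,4,2,0,2,2)
P² = 128/7
sum k=2..2:
  [2] +1/8 = 1/8
S = 1/8
C² = P²·S² = 2/7 ; C = +0.534522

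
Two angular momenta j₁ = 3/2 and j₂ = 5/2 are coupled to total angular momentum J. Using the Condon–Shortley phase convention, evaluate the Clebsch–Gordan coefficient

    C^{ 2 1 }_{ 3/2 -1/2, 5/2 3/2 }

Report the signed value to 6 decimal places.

+√(1/42) ≈ +0.154303

√[5·2!1!3!/7! · 1!2!4!1!3!1!] = √(24/7)
  +(−1)^1/∏(1,1,1,3,0,0)! = -1/6  (running -1/6)
  +(−1)^2/∏(2,0,0,2,1,1)! = 1/4  (running 1/12)
⟨..|..⟩ = √(24/7)·(1/12) = +0.154303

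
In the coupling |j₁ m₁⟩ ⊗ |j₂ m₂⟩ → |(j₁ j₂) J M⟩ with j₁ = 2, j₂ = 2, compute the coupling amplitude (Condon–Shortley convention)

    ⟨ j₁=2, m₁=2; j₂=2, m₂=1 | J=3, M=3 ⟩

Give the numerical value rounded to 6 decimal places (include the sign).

j₁+j₂−J=1  J+j₁−j₂=3  J−j₁+j₂=3  j₁+j₂+J+1=8
(j₁±m₁, j₂±m₂, J±M) = (4,0,3,1,6,0)
P² = 648
sum k=0..0:
  [0] +1/36 = 1/36
S = 1/36
C² = P²·S² = 1/2 ; C = +0.707107

+√(1/2) = +0.707107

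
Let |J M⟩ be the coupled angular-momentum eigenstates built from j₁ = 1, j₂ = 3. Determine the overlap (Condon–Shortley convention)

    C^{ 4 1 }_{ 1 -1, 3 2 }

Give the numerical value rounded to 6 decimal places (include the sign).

√[9·0!2!6!/9! · 0!2!5!1!5!3!] = √(43200/7)
  +(−1)^0/∏(0,0,2,5,0,1)! = 1/240  (running 1/240)
⟨..|..⟩ = √(43200/7)·(1/240) = +0.327327

+0.327327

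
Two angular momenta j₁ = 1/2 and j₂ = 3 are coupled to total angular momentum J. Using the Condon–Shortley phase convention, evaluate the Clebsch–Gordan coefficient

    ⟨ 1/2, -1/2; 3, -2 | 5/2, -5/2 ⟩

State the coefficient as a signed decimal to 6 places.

-0.377964  (= −√(1/7))

j₁+j₂−J=1  J+j₁−j₂=0  J−j₁+j₂=5  j₁+j₂+J+1=7
(j₁±m₁, j₂±m₂, J±M) = (0,1,1,5,0,5)
P² = 14400/7
sum k=1..1:
  [1] −1/120 = -1/120
S = -1/120
C² = P²·S² = 1/7 ; C = -0.377964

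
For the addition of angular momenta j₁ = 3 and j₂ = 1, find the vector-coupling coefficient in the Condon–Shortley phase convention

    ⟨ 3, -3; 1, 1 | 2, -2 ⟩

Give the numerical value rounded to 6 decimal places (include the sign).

triangle: 2!×4!×0!/7! = 48/5040
(j±m)!: 0!×6!×2!×0!×0!×4! = 34560
prefactor² = (2J+1)×Δ×N² = 11520/7
  k=2: +1/(2!×0!×4!×0!×0!×0!) = 1/48
Σ = 1/48  ⇒  CG² = 11520/7×1/48² = 5/7
CG = +√(5/7) = +0.845154

+0.845154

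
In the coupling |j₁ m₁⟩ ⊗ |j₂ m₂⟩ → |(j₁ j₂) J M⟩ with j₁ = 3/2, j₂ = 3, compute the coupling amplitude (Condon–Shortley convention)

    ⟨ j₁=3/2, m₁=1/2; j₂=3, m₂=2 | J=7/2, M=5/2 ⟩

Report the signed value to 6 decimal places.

triangle: 1!*2!*5!/9! = 240/362880
(j±m)!: 2!*1!*5!*1!*6!*1! = 172800
prefactor² = (2J+1)*Δ*N² = 6400/7
  k=0: +1/(0!*1!*1!*5!*1!*0!) = 1/120
  k=1: −1/(1!*0!*0!*4!*2!*1!) = -1/48
Σ = -1/80  ⇒  CG² = 6400/7*(-1/80)² = 1/7
CG = −√(1/7) = -0.377964

−√(1/7) = -0.377964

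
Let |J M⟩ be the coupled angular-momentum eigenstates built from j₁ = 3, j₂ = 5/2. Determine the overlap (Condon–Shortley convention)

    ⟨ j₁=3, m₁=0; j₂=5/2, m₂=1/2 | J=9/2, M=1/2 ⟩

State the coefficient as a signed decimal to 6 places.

√[10·1!5!4!/11! · 3!3!3!2!5!4!] = √(69120/77)
  +(−1)^0/∏(0,1,3,3,2,1)! = 1/72  (running 1/72)
  +(−1)^1/∏(1,0,2,2,3,2)! = -1/48  (running -1/144)
⟨..|..⟩ = √(69120/77)·(-1/144) = -0.208063

-0.208063  (= −√(10/231))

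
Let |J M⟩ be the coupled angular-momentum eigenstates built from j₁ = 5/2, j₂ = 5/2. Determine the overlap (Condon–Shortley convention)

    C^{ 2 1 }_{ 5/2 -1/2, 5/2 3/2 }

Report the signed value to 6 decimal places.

triangle: 3!×2!×2!/8! = 24/40320
(j±m)!: 2!×3!×4!×1!×3!×1! = 1728
prefactor² = (2J+1)×Δ×N² = 36/7
  k=2: +1/(2!×1!×1!×2!×1!×0!) = 1/4
  k=3: −1/(3!×0!×0!×1!×2!×1!) = -1/12
Σ = 1/6  ⇒  CG² = 36/7×1/6² = 1/7
CG = +√(1/7) = +0.377964

+√(1/7) ≈ +0.377964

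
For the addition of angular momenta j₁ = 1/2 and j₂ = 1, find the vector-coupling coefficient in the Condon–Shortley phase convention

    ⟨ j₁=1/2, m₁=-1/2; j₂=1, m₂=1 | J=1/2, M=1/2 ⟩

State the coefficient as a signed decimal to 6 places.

triangle: 1!·0!·1!/3! = 1/6
(j±m)!: 0!·1!·2!·0!·1!·0! = 2
prefactor² = (2J+1)·Δ·N² = 2/3
  k=1: −1/(1!·0!·0!·1!·0!·0!) = -1
Σ = -1  ⇒  CG² = 2/3·(-1)² = 2/3
CG = −√(2/3) = -0.816497

−√(2/3) = -0.816497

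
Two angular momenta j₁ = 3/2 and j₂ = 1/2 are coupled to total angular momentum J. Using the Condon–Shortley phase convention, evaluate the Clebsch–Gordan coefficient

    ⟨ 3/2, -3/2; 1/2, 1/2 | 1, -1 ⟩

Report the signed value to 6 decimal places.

√[3·1!2!0!/4! · 0!3!1!0!0!2!] = √(3)
  +(−1)^1/∏(1,0,2,0,0,0)! = -1/2  (running -1/2)
⟨..|..⟩ = √(3)·(-1/2) = -0.866025

−√(3/4) ≈ -0.866025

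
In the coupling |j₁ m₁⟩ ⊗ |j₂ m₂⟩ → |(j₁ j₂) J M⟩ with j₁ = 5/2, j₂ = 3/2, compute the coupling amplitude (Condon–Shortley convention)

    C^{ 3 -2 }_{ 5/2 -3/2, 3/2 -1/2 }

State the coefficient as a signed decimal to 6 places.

−√(1/12) ≈ -0.288675

j₁+j₂−J=1  J+j₁−j₂=4  J−j₁+j₂=2  j₁+j₂+J+1=8
(j₁±m₁, j₂±m₂, J±M) = (1,4,1,2,1,5)
P² = 48
sum k=0..1:
  [0] +1/24 = 1/24
  [1] −1/12 = -1/12
S = -1/24
C² = P²·S² = 1/12 ; C = -0.288675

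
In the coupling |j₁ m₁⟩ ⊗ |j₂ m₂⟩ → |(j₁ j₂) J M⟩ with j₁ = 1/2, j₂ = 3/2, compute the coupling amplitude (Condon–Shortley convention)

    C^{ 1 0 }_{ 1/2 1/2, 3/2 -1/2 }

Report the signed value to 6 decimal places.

+0.707107  (= +√(1/2))

triangle: 1!·0!·2!/4! = 2/24
(j±m)!: 1!·0!·1!·2!·1!·1! = 2
prefactor² = (2J+1)·Δ·N² = 1/2
  k=0: +1/(0!·1!·0!·1!·0!·1!) = 1
Σ = 1  ⇒  CG² = 1/2·1² = 1/2
CG = +√(1/2) = +0.707107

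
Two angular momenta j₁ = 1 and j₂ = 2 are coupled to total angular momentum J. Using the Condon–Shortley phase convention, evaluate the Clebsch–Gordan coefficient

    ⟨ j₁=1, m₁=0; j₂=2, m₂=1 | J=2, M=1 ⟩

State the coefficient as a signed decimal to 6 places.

triangle: 1!×1!×3!/6! = 6/720
(j±m)!: 1!×1!×3!×1!×3!×1! = 36
prefactor² = (2J+1)×Δ×N² = 3/2
  k=0: +1/(0!×1!×1!×3!×0!×0!) = 1/6
  k=1: −1/(1!×0!×0!×2!×1!×1!) = -1/2
Σ = -1/3  ⇒  CG² = 3/2×(-1/3)² = 1/6
CG = −√(1/6) = -0.408248

−√(1/6) ≈ -0.408248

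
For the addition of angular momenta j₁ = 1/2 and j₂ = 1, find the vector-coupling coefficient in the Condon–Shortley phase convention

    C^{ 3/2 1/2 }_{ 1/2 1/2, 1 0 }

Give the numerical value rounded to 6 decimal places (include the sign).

+√(2/3) ≈ +0.816497

j₁+j₂−J=0  J+j₁−j₂=1  J−j₁+j₂=2  j₁+j₂+J+1=4
(j₁±m₁, j₂±m₂, J±M) = (1,0,1,1,2,1)
P² = 2/3
sum k=0..0:
  [0] +1/1 = 1
S = 1
C² = P²·S² = 2/3 ; C = +0.816497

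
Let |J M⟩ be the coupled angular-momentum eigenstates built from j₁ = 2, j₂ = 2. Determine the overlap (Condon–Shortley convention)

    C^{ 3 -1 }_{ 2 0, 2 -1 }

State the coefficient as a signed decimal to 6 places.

triangle: 1!·3!·3!/8! = 36/40320
(j±m)!: 2!·2!·1!·3!·2!·4! = 1152
prefactor² = (2J+1)·Δ·N² = 36/5
  k=0: +1/(0!·1!·2!·1!·1!·2!) = 1/4
  k=1: −1/(1!·0!·1!·0!·2!·3!) = -1/12
Σ = 1/6  ⇒  CG² = 36/5·1/6² = 1/5
CG = +√(1/5) = +0.447214

+0.447214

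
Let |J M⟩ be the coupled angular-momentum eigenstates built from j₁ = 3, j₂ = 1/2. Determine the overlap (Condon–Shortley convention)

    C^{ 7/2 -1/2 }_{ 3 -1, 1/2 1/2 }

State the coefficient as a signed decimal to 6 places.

+0.654654

j₁+j₂−J=0  J+j₁−j₂=6  J−j₁+j₂=1  j₁+j₂+J+1=8
(j₁±m₁, j₂±m₂, J±M) = (2,4,1,0,3,4)
P² = 6912/7
sum k=0..0:
  [0] +1/48 = 1/48
S = 1/48
C² = P²·S² = 3/7 ; C = +0.654654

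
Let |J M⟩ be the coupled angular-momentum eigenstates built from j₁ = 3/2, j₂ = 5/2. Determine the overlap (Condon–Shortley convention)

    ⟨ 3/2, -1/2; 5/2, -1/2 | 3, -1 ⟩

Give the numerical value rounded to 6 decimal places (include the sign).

-0.129099  (= −√(1/60))

triangle: 1!·2!·4!/8! = 48/40320
(j±m)!: 1!·2!·2!·3!·2!·4! = 1152
prefactor² = (2J+1)·Δ·N² = 48/5
  k=0: +1/(0!·1!·2!·2!·0!·2!) = 1/8
  k=1: −1/(1!·0!·1!·1!·1!·3!) = -1/6
Σ = -1/24  ⇒  CG² = 48/5·(-1/24)² = 1/60
CG = −√(1/60) = -0.129099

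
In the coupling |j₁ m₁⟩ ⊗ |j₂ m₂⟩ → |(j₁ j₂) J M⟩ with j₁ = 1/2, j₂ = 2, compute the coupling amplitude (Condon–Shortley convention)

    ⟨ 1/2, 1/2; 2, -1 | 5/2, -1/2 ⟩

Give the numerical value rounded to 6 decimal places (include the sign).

triangle: 0!·1!·4!/6! = 24/720
(j±m)!: 1!·0!·1!·3!·2!·3! = 72
prefactor² = (2J+1)·Δ·N² = 72/5
  k=0: +1/(0!·0!·0!·1!·1!·3!) = 1/6
Σ = 1/6  ⇒  CG² = 72/5·1/6² = 2/5
CG = +√(2/5) = +0.632456

+0.632456  (= +√(2/5))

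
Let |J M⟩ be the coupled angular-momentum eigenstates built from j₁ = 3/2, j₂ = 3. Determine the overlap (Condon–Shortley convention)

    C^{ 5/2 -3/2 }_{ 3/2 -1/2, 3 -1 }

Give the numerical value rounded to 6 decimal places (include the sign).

j₁+j₂−J=2  J+j₁−j₂=1  J−j₁+j₂=4  j₁+j₂+J+1=8
(j₁±m₁, j₂±m₂, J±M) = (1,2,2,4,1,4)
P² = 576/35
sum k=1..2:
  [1] −1/6 = -1/6
  [2] +1/48 = 1/48
S = -7/48
C² = P²·S² = 7/20 ; C = -0.591608

−√(7/20) ≈ -0.591608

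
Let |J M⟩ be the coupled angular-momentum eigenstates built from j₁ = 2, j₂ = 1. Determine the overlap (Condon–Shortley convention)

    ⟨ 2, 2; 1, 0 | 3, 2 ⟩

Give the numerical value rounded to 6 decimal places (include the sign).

+√(1/3) ≈ +0.577350

√[7·0!4!2!/7! · 4!0!1!1!5!1!] = √(192)
  +(−1)^0/∏(0,0,0,1,4,1)! = 1/24  (running 1/24)
⟨..|..⟩ = √(192)·(1/24) = +0.577350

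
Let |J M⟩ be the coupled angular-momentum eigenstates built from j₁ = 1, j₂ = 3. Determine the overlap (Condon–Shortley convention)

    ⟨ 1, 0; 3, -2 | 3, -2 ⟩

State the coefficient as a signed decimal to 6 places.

√[7·1!1!5!/8! · 1!1!1!5!1!5!] = √(300)
  +(−1)^0/∏(0,1,1,1,0,4)! = 1/24  (running 1/24)
  +(−1)^1/∏(1,0,0,0,1,5)! = -1/120  (running 1/30)
⟨..|..⟩ = √(300)·(1/30) = +0.577350

+√(1/3) = +0.577350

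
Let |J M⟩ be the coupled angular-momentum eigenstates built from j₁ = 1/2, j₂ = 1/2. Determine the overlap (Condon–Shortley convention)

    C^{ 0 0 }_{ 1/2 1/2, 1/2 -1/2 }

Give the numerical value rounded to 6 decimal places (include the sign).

+√(1/2) ≈ +0.707107

j₁+j₂−J=1  J+j₁−j₂=0  J−j₁+j₂=0  j₁+j₂+J+1=2
(j₁±m₁, j₂±m₂, J±M) = (1,0,0,1,0,0)
P² = 1/2
sum k=0..0:
  [0] +1/1 = 1
S = 1
C² = P²·S² = 1/2 ; C = +0.707107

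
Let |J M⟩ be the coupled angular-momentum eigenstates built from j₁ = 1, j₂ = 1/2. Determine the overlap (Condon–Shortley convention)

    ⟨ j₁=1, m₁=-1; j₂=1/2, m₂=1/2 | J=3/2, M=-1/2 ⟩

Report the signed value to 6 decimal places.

+0.577350

√[4·0!2!1!/4! · 0!2!1!0!1!2!] = √(4/3)
  +(−1)^0/∏(0,0,2,1,0,0)! = 1/2  (running 1/2)
⟨..|..⟩ = √(4/3)·(1/2) = +0.577350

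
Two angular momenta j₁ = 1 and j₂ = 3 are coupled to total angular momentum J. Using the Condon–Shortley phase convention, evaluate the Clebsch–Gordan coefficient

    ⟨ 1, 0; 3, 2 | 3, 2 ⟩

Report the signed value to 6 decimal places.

-0.577350

triangle: 1!×1!×5!/8! = 120/40320
(j±m)!: 1!×1!×5!×1!×5!×1! = 14400
prefactor² = (2J+1)×Δ×N² = 300
  k=0: +1/(0!×1!×1!×5!×0!×0!) = 1/120
  k=1: −1/(1!×0!×0!×4!×1!×1!) = -1/24
Σ = -1/30  ⇒  CG² = 300×(-1/30)² = 1/3
CG = −√(1/3) = -0.577350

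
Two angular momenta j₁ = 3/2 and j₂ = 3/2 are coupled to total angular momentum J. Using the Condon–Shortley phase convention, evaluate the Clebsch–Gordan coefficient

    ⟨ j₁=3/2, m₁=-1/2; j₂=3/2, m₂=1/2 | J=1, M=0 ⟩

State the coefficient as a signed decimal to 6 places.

−√(1/20) = -0.223607

triangle: 2!×1!×1!/5! = 2/120
(j±m)!: 1!×2!×2!×1!×1!×1! = 4
prefactor² = (2J+1)×Δ×N² = 1/5
  k=1: −1/(1!×1!×1!×1!×0!×0!) = -1
  k=2: +1/(2!×0!×0!×0!×1!×1!) = 1/2
Σ = -1/2  ⇒  CG² = 1/5×(-1/2)² = 1/20
CG = −√(1/20) = -0.223607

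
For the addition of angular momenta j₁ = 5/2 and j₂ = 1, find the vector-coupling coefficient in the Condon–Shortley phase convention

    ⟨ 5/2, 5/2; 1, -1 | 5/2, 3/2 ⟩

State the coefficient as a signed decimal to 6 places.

j₁+j₂−J=1  J+j₁−j₂=4  J−j₁+j₂=1  j₁+j₂+J+1=7
(j₁±m₁, j₂±m₂, J±M) = (5,0,0,2,4,1)
P² = 1152/7
sum k=0..0:
  [0] +1/24 = 1/24
S = 1/24
C² = P²·S² = 2/7 ; C = +0.534522

+0.534522  (= +√(2/7))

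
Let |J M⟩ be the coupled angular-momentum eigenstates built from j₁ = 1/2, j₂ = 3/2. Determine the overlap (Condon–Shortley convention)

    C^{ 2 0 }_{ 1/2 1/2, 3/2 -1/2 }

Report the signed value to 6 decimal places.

triangle: 0!·1!·3!/5! = 6/120
(j±m)!: 1!·0!·1!·2!·2!·2! = 8
prefactor² = (2J+1)·Δ·N² = 2
  k=0: +1/(0!·0!·0!·1!·1!·2!) = 1/2
Σ = 1/2  ⇒  CG² = 2·1/2² = 1/2
CG = +√(1/2) = +0.707107

+0.707107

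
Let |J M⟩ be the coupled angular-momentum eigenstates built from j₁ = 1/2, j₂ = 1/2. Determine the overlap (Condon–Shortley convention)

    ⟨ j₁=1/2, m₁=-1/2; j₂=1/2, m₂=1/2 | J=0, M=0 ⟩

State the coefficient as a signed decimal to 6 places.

−√(1/2) = -0.707107

√[1·1!0!0!/2! · 0!1!1!0!0!0!] = √(1/2)
  +(−1)^1/∏(1,0,0,0,0,0)! = -1  (running -1)
⟨..|..⟩ = √(1/2)·(-1) = -0.707107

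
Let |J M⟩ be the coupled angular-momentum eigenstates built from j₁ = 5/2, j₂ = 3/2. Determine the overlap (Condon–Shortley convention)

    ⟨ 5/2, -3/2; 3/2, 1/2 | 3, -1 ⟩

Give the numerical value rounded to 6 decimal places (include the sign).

-0.639010  (= −√(49/120))

j₁+j₂−J=1  J+j₁−j₂=4  J−j₁+j₂=2  j₁+j₂+J+1=8
(j₁±m₁, j₂±m₂, J±M) = (1,4,2,1,2,4)
P² = 96/5
sum k=0..1:
  [0] +1/48 = 1/48
  [1] −1/6 = -1/6
S = -7/48
C² = P²·S² = 49/120 ; C = -0.639010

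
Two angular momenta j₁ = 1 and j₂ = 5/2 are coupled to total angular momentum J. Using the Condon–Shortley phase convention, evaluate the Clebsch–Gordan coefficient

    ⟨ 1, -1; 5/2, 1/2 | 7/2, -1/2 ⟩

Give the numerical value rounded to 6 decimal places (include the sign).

+√(2/7) = +0.534522

√[8·0!2!5!/8! · 0!2!3!2!3!4!] = √(1152/7)
  +(−1)^0/∏(0,0,2,3,0,2)! = 1/24  (running 1/24)
⟨..|..⟩ = √(1152/7)·(1/24) = +0.534522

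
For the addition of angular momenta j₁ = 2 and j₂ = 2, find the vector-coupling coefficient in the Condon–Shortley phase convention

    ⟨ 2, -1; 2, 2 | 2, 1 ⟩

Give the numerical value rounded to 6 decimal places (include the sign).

triangle: 2!×2!×2!/7! = 8/5040
(j±m)!: 1!×3!×4!×0!×3!×1! = 864
prefactor² = (2J+1)×Δ×N² = 48/7
  k=2: +1/(2!×0!×1!×2!×1!×0!) = 1/4
Σ = 1/4  ⇒  CG² = 48/7×1/4² = 3/7
CG = +√(3/7) = +0.654654

+0.654654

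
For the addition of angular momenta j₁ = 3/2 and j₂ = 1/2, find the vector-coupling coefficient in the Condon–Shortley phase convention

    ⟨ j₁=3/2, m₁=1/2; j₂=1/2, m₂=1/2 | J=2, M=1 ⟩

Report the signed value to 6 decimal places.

+√(3/4) = +0.866025

triangle: 0!·3!·1!/5! = 6/120
(j±m)!: 2!·1!·1!·0!·3!·1! = 12
prefactor² = (2J+1)·Δ·N² = 3
  k=0: +1/(0!·0!·1!·1!·2!·0!) = 1/2
Σ = 1/2  ⇒  CG² = 3·1/2² = 3/4
CG = +√(3/4) = +0.866025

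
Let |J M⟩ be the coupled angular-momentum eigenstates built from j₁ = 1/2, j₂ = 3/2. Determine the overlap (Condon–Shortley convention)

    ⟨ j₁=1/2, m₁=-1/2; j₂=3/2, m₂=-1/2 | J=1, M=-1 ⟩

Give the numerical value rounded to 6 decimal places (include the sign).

−√(1/4) = -0.500000

j₁+j₂−J=1  J+j₁−j₂=0  J−j₁+j₂=2  j₁+j₂+J+1=4
(j₁±m₁, j₂±m₂, J±M) = (0,1,1,2,0,2)
P² = 1
sum k=1..1:
  [1] −1/2 = -1/2
S = -1/2
C² = P²·S² = 1/4 ; C = -0.500000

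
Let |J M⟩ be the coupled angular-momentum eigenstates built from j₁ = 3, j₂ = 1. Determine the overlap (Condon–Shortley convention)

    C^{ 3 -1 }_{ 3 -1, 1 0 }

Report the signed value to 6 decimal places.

-0.288675

j₁+j₂−J=1  J+j₁−j₂=5  J−j₁+j₂=1  j₁+j₂+J+1=8
(j₁±m₁, j₂±m₂, J±M) = (2,4,1,1,2,4)
P² = 48
sum k=0..1:
  [0] +1/24 = 1/24
  [1] −1/12 = -1/12
S = -1/24
C² = P²·S² = 1/12 ; C = -0.288675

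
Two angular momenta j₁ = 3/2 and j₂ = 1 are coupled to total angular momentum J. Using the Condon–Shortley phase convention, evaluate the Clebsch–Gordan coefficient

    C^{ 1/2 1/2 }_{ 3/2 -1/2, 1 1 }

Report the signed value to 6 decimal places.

+√(1/6) ≈ +0.408248

√[2·2!1!0!/4! · 1!2!2!0!1!0!] = √(2/3)
  +(−1)^2/∏(2,0,0,0,1,0)! = 1/2  (running 1/2)
⟨..|..⟩ = √(2/3)·(1/2) = +0.408248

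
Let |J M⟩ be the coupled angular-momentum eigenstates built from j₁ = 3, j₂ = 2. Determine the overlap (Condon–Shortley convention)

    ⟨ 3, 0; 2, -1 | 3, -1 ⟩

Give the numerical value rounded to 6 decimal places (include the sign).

triangle: 2!*4!*2!/9! = 96/362880
(j±m)!: 3!*3!*1!*3!*2!*4! = 10368
prefactor² = (2J+1)*Δ*N² = 96/5
  k=0: +1/(0!*2!*3!*1!*1!*1!) = 1/12
  k=1: −1/(1!*1!*2!*0!*2!*2!) = -1/8
Σ = -1/24  ⇒  CG² = 96/5*(-1/24)² = 1/30
CG = −√(1/30) = -0.182574

−√(1/30) = -0.182574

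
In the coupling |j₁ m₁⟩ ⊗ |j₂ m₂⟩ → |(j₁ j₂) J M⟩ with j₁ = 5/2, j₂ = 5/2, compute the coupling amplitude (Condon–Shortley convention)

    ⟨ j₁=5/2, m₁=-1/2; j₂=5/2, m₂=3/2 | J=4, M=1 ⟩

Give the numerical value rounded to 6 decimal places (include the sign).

−√(5/14) ≈ -0.597614

j₁+j₂−J=1  J+j₁−j₂=4  J−j₁+j₂=4  j₁+j₂+J+1=10
(j₁±m₁, j₂±m₂, J±M) = (2,3,4,1,5,3)
P² = 10368/35
sum k=0..1:
  [0] +1/144 = 1/144
  [1] −1/24 = -1/24
S = -5/144
C² = P²·S² = 5/14 ; C = -0.597614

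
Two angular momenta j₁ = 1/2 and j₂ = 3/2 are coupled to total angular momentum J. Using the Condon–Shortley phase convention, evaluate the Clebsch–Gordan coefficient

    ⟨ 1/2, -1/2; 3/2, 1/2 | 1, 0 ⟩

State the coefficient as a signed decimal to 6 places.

−√(1/2) = -0.707107

triangle: 1!×0!×2!/4! = 2/24
(j±m)!: 0!×1!×2!×1!×1!×1! = 2
prefactor² = (2J+1)×Δ×N² = 1/2
  k=1: −1/(1!×0!×0!×1!×0!×1!) = -1
Σ = -1  ⇒  CG² = 1/2×(-1)² = 1/2
CG = −√(1/2) = -0.707107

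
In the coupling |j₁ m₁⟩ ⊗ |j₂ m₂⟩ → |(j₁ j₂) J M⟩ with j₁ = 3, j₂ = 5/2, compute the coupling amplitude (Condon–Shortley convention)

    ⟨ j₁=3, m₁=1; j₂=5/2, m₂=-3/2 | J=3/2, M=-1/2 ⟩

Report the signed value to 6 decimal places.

triangle: 4!*2!*1!/8! = 48/40320
(j±m)!: 4!*2!*1!*4!*1!*2! = 2304
prefactor² = (2J+1)*Δ*N² = 384/35
  k=0: +1/(0!*4!*2!*1!*0!*0!) = 1/48
  k=1: −1/(1!*3!*1!*0!*1!*1!) = -1/6
Σ = -7/48  ⇒  CG² = 384/35*(-7/48)² = 7/30
CG = −√(7/30) = -0.483046

−√(7/30) ≈ -0.483046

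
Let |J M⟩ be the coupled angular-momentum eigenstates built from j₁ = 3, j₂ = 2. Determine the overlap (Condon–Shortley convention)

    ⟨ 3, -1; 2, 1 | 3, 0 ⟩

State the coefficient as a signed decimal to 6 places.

+√(1/30) = +0.182574

triangle: 2!·4!·2!/9! = 96/362880
(j±m)!: 2!·4!·3!·1!·3!·3! = 10368
prefactor² = (2J+1)·Δ·N² = 96/5
  k=1: −1/(1!·1!·3!·2!·1!·0!) = -1/12
  k=2: +1/(2!·0!·2!·1!·2!·1!) = 1/8
Σ = 1/24  ⇒  CG² = 96/5·1/24² = 1/30
CG = +√(1/30) = +0.182574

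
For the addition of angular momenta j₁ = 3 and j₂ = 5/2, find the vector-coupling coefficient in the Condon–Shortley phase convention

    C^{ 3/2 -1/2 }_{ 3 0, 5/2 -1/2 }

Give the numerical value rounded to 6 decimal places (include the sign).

triangle: 4!×2!×1!/8! = 48/40320
(j±m)!: 3!×3!×2!×3!×1!×2! = 864
prefactor² = (2J+1)×Δ×N² = 144/35
  k=1: −1/(1!×3!×2!×1!×0!×0!) = -1/12
  k=2: +1/(2!×2!×1!×0!×1!×1!) = 1/4
Σ = 1/6  ⇒  CG² = 144/35×1/6² = 4/35
CG = +√(4/35) = +0.338062

+√(4/35) = +0.338062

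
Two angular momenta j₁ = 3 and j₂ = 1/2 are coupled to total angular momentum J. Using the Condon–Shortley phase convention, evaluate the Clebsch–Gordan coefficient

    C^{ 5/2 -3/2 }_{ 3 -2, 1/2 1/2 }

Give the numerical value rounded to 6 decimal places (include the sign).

-0.845154  (= −√(5/7))

triangle: 1!*5!*0!/7! = 120/5040
(j±m)!: 1!*5!*1!*0!*1!*4! = 2880
prefactor² = (2J+1)*Δ*N² = 2880/7
  k=1: −1/(1!*0!*4!*0!*1!*0!) = -1/24
Σ = -1/24  ⇒  CG² = 2880/7*(-1/24)² = 5/7
CG = −√(5/7) = -0.845154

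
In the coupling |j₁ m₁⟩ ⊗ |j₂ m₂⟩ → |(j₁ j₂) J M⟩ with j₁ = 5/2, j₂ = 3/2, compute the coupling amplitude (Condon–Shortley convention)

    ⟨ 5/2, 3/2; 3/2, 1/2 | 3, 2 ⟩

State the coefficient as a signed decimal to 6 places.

+0.288675  (= +√(1/12))

√[7·1!4!2!/8! · 4!1!2!1!5!1!] = √(48)
  +(−1)^0/∏(0,1,1,2,3,0)! = 1/12  (running 1/12)
  +(−1)^1/∏(1,0,0,1,4,1)! = -1/24  (running 1/24)
⟨..|..⟩ = √(48)·(1/24) = +0.288675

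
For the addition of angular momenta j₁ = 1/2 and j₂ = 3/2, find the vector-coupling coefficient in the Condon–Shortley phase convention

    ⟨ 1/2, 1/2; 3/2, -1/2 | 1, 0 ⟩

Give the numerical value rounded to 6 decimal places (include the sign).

j₁+j₂−J=1  J+j₁−j₂=0  J−j₁+j₂=2  j₁+j₂+J+1=4
(j₁±m₁, j₂±m₂, J±M) = (1,0,1,2,1,1)
P² = 1/2
sum k=0..0:
  [0] +1/1 = 1
S = 1
C² = P²·S² = 1/2 ; C = +0.707107

+√(1/2) = +0.707107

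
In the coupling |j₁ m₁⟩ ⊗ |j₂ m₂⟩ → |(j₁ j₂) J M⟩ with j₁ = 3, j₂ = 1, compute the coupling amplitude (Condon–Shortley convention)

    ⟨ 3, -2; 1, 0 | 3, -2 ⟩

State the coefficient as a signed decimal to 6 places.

−√(1/3) = -0.577350

√[7·1!5!1!/8! · 1!5!1!1!1!5!] = √(300)
  +(−1)^0/∏(0,1,5,1,0,0)! = 1/120  (running 1/120)
  +(−1)^1/∏(1,0,4,0,1,1)! = -1/24  (running -1/30)
⟨..|..⟩ = √(300)·(-1/30) = -0.577350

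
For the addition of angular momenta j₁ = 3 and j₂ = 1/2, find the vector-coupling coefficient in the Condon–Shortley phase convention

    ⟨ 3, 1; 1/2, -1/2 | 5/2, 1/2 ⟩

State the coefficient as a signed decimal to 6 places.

j₁+j₂−J=1  J+j₁−j₂=5  J−j₁+j₂=0  j₁+j₂+J+1=7
(j₁±m₁, j₂±m₂, J±M) = (4,2,0,1,3,2)
P² = 576/7
sum k=0..0:
  [0] +1/12 = 1/12
S = 1/12
C² = P²·S² = 4/7 ; C = +0.755929

+0.755929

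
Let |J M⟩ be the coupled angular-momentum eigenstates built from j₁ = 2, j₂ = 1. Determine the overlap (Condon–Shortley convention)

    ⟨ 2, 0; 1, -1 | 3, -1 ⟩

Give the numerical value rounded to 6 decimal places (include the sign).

+0.632456

√[7·0!4!2!/7! · 2!2!0!2!2!4!] = √(128/5)
  +(−1)^0/∏(0,0,2,0,2,2)! = 1/8  (running 1/8)
⟨..|..⟩ = √(128/5)·(1/8) = +0.632456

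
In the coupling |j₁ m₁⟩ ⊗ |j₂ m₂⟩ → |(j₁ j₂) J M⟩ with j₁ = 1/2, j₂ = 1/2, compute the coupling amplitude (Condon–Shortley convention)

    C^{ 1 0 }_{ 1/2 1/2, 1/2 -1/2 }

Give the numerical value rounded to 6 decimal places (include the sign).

√[3·0!1!1!/3! · 1!0!0!1!1!1!] = √(1/2)
  +(−1)^0/∏(0,0,0,0,1,1)! = 1  (running 1)
⟨..|..⟩ = √(1/2)·(1) = +0.707107

+0.707107  (= +√(1/2))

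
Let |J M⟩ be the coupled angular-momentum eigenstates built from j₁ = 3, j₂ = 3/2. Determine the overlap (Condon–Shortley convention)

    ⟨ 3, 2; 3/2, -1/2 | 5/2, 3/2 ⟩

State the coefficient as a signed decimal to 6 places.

+0.267261  (= +√(1/14))

triangle: 2!·4!·1!/8! = 48/40320
(j±m)!: 5!·1!·1!·2!·4!·1! = 5760
prefactor² = (2J+1)·Δ·N² = 288/7
  k=0: +1/(0!·2!·1!·1!·3!·0!) = 1/12
  k=1: −1/(1!·1!·0!·0!·4!·1!) = -1/24
Σ = 1/24  ⇒  CG² = 288/7·1/24² = 1/14
CG = +√(1/14) = +0.267261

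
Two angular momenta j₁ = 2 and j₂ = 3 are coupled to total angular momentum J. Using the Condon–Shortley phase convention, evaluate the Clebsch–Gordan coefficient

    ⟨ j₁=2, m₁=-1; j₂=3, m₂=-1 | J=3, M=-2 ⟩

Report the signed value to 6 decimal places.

triangle: 2!*2!*4!/9! = 96/362880
(j±m)!: 1!*3!*2!*4!*1!*5! = 34560
prefactor² = (2J+1)*Δ*N² = 64
  k=1: −1/(1!*1!*2!*1!*0!*3!) = -1/12
  k=2: +1/(2!*0!*1!*0!*1!*4!) = 1/48
Σ = -1/16  ⇒  CG² = 64*(-1/16)² = 1/4
CG = −√(1/4) = -0.500000

-0.500000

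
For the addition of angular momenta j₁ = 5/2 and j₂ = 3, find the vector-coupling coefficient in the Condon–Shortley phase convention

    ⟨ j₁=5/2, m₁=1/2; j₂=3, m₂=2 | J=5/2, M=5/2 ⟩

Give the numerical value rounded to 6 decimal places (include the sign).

+√(5/14) = +0.597614

j₁+j₂−J=3  J+j₁−j₂=2  J−j₁+j₂=3  j₁+j₂+J+1=9
(j₁±m₁, j₂±m₂, J±M) = (3,2,5,1,5,0)
P² = 1440/7
sum k=2..2:
  [2] +1/24 = 1/24
S = 1/24
C² = P²·S² = 5/14 ; C = +0.597614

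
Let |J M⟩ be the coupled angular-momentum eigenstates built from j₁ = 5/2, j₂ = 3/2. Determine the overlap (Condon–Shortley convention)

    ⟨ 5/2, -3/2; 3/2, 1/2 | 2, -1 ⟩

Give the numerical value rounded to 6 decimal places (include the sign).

+0.154303  (= +√(1/42))

√[5·2!3!1!/7! · 1!4!2!1!1!3!] = √(24/7)
  +(−1)^1/∏(1,1,3,1,0,0)! = -1/6  (running -1/6)
  +(−1)^2/∏(2,0,2,0,1,1)! = 1/4  (running 1/12)
⟨..|..⟩ = √(24/7)·(1/12) = +0.154303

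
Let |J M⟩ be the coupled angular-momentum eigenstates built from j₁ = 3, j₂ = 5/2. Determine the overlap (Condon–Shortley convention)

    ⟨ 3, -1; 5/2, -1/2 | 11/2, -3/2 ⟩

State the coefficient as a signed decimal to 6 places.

√[12·0!6!5!/12! · 2!4!2!3!4!7!] = √(1658880/11)
  +(−1)^0/∏(0,0,4,2,2,3)! = 1/576  (running 1/576)
⟨..|..⟩ = √(1658880/11)·(1/576) = +0.674200

+√(5/11) ≈ +0.674200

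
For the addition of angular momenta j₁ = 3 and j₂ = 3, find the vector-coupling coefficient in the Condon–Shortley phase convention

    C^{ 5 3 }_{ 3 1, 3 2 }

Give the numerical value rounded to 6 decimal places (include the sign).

j₁+j₂−J=1  J+j₁−j₂=5  J−j₁+j₂=5  j₁+j₂+J+1=12
(j₁±m₁, j₂±m₂, J±M) = (4,2,5,1,8,2)
P² = 153600
sum k=0..1:
  [0] +1/1440 = 1/1440
  [1] −1/576 = -1/576
S = -1/960
C² = P²·S² = 1/6 ; C = -0.408248

-0.408248  (= −√(1/6))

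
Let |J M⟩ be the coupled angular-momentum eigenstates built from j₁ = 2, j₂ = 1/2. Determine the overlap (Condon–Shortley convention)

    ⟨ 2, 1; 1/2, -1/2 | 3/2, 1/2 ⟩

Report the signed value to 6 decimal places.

√[4·1!3!0!/5! · 3!1!0!1!2!1!] = √(12/5)
  +(−1)^0/∏(0,1,1,0,2,0)! = 1/2  (running 1/2)
⟨..|..⟩ = √(12/5)·(1/2) = +0.774597

+0.774597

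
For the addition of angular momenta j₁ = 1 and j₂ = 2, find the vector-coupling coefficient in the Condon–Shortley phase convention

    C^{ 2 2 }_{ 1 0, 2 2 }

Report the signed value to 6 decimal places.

−√(2/3) = -0.816497

triangle: 1!×1!×3!/6! = 6/720
(j±m)!: 1!×1!×4!×0!×4!×0! = 576
prefactor² = (2J+1)×Δ×N² = 24
  k=1: −1/(1!×0!×0!×3!×1!×0!) = -1/6
Σ = -1/6  ⇒  CG² = 24×(-1/6)² = 2/3
CG = −√(2/3) = -0.816497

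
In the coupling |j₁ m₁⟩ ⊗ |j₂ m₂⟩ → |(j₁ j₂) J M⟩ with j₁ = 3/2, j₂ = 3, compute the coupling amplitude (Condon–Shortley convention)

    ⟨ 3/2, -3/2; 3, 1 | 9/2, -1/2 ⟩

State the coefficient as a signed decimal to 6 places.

+√(5/42) = +0.345033

triangle: 0!*3!*6!/10! = 4320/3628800
(j±m)!: 0!*3!*4!*2!*4!*5! = 829440
prefactor² = (2J+1)*Δ*N² = 69120/7
  k=0: +1/(0!*0!*3!*4!*0!*2!) = 1/288
Σ = 1/288  ⇒  CG² = 69120/7*1/288² = 5/42
CG = +√(5/42) = +0.345033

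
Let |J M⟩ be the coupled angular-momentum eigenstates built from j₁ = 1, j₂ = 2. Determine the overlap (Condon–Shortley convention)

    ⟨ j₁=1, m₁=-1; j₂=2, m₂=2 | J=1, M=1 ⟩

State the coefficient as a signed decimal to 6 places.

+√(3/5) ≈ +0.774597

triangle: 2!*0!*2!/5! = 4/120
(j±m)!: 0!*2!*4!*0!*2!*0! = 96
prefactor² = (2J+1)*Δ*N² = 48/5
  k=2: +1/(2!*0!*0!*2!*0!*0!) = 1/4
Σ = 1/4  ⇒  CG² = 48/5*1/4² = 3/5
CG = +√(3/5) = +0.774597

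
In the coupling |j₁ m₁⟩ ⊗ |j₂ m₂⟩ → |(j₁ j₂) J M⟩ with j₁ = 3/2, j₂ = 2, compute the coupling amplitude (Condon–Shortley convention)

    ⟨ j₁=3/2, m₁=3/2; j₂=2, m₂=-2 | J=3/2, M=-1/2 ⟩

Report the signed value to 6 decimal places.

+√(2/5) ≈ +0.632456

j₁+j₂−J=2  J+j₁−j₂=1  J−j₁+j₂=2  j₁+j₂+J+1=6
(j₁±m₁, j₂±m₂, J±M) = (3,0,0,4,1,2)
P² = 32/5
sum k=0..0:
  [0] +1/4 = 1/4
S = 1/4
C² = P²·S² = 2/5 ; C = +0.632456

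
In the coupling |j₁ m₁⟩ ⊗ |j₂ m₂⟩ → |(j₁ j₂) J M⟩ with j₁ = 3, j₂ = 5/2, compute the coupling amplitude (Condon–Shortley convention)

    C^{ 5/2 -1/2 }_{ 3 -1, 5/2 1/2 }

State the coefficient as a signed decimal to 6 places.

√[6·3!3!2!/9! · 2!4!3!2!2!3!] = √(288/35)
  +(−1)^1/∏(1,2,3,2,0,0)! = -1/24  (running -1/24)
  +(−1)^2/∏(2,1,2,1,1,1)! = 1/4  (running 5/24)
  +(−1)^3/∏(3,0,1,0,2,2)! = -1/24  (running 1/6)
⟨..|..⟩ = √(288/35)·(1/6) = +0.478091

+√(8/35) = +0.478091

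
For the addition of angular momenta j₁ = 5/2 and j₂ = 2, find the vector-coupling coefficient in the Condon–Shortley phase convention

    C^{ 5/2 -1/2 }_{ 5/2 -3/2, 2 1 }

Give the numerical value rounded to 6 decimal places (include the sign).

j₁+j₂−J=2  J+j₁−j₂=3  J−j₁+j₂=2  j₁+j₂+J+1=8
(j₁±m₁, j₂±m₂, J±M) = (1,4,3,1,2,3)
P² = 216/35
sum k=1..2:
  [1] −1/12 = -1/12
  [2] +1/4 = 1/4
S = 1/6
C² = P²·S² = 6/35 ; C = +0.414039

+0.414039  (= +√(6/35))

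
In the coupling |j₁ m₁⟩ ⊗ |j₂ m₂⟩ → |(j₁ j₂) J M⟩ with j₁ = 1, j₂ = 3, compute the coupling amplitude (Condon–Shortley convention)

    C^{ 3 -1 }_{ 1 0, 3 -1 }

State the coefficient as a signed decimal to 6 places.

+√(1/12) = +0.288675

√[7·1!1!5!/8! · 1!1!2!4!2!4!] = √(48)
  +(−1)^0/∏(0,1,1,2,0,3)! = 1/12  (running 1/12)
  +(−1)^1/∏(1,0,0,1,1,4)! = -1/24  (running 1/24)
⟨..|..⟩ = √(48)·(1/24) = +0.288675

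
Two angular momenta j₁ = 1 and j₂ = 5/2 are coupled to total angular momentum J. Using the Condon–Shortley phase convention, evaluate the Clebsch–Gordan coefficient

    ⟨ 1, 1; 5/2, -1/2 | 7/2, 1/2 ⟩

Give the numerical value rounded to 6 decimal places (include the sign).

+0.534522  (= +√(2/7))

j₁+j₂−J=0  J+j₁−j₂=2  J−j₁+j₂=5  j₁+j₂+J+1=8
(j₁±m₁, j₂±m₂, J±M) = (2,0,2,3,4,3)
P² = 1152/7
sum k=0..0:
  [0] +1/24 = 1/24
S = 1/24
C² = P²·S² = 2/7 ; C = +0.534522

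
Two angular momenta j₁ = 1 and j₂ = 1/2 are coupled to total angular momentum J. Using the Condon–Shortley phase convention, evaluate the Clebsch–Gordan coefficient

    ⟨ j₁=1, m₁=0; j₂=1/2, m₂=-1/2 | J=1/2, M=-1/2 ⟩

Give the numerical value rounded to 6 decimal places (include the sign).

+0.577350  (= +√(1/3))

j₁+j₂−J=1  J+j₁−j₂=1  J−j₁+j₂=0  j₁+j₂+J+1=3
(j₁±m₁, j₂±m₂, J±M) = (1,1,0,1,0,1)
P² = 1/3
sum k=0..0:
  [0] +1/1 = 1
S = 1
C² = P²·S² = 1/3 ; C = +0.577350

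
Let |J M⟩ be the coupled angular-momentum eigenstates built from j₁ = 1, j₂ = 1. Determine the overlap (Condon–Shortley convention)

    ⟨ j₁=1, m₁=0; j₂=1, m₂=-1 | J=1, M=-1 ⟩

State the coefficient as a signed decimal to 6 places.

√[3·1!1!1!/4! · 1!1!0!2!0!2!] = √(1/2)
  +(−1)^0/∏(0,1,1,0,0,1)! = 1  (running 1)
⟨..|..⟩ = √(1/2)·(1) = +0.707107

+√(1/2) ≈ +0.707107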